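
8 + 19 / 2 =35 / 2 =17.50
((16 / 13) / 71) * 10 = 160 / 923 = 0.17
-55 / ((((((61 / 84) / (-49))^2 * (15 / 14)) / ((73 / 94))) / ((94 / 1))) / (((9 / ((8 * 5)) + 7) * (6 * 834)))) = -616834336265.64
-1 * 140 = -140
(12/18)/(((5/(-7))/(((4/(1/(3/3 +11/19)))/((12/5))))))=-140/57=-2.46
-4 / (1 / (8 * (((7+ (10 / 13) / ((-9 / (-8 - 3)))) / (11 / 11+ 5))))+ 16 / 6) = -44592 / 30781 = -1.45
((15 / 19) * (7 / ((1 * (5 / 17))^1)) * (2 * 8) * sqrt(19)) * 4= 22848 * sqrt(19) / 19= 5241.69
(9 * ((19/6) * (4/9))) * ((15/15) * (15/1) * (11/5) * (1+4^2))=7106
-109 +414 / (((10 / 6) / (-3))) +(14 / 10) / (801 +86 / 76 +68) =-141220349 / 165325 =-854.20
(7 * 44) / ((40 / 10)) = 77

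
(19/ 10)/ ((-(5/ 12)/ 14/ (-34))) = 54264/ 25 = 2170.56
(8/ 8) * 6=6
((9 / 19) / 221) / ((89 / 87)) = 783 / 373711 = 0.00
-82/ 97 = -0.85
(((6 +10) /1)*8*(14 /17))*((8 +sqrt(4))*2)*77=2759680 /17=162334.12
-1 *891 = -891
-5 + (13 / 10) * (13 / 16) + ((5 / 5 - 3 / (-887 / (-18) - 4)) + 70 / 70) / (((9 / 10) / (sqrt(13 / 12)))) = -631 / 160 + 1576 * sqrt(39) / 4401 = -1.71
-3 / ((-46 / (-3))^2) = -27 / 2116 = -0.01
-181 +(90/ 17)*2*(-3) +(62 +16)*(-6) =-11573/ 17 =-680.76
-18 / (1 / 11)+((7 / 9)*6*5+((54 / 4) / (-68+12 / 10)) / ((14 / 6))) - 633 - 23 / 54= -102034241 / 126252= -808.18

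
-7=-7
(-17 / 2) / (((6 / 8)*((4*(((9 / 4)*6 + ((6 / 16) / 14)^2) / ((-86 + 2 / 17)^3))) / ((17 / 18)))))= 9759658496000 / 77733027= 125553.56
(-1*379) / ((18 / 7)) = -2653 / 18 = -147.39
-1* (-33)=33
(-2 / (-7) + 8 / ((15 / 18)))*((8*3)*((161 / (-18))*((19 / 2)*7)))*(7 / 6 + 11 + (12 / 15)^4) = -49915862654 / 28125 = -1774786.23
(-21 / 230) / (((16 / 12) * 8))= -63 / 7360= -0.01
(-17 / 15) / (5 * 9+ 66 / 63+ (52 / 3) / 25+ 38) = -35 / 2617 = -0.01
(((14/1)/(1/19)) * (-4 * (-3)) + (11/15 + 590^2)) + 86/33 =57963731/165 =351295.34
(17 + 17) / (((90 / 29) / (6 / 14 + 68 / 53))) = 62611 / 3339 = 18.75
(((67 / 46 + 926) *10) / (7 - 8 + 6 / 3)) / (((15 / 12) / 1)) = 170652 / 23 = 7419.65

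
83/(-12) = -83/12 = -6.92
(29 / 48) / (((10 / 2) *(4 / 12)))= 29 / 80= 0.36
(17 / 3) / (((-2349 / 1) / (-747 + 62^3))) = -4038877 / 7047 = -573.13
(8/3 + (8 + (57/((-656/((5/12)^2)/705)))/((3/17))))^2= 2439072433009/991494144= 2460.00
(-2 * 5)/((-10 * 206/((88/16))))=11/412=0.03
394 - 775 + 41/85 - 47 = -36339/85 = -427.52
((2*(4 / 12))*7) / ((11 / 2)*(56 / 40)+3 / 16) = 1120 / 1893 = 0.59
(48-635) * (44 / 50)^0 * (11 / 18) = -6457 / 18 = -358.72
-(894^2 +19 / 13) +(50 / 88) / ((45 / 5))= -4114474127 / 5148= -799237.40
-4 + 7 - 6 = -3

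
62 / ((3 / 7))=144.67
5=5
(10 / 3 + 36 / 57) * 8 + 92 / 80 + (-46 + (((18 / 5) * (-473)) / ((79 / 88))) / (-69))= 29742959 / 2071380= 14.36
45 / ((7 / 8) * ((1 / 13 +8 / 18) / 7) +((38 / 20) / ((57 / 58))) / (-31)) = 6528600 / 407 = 16040.79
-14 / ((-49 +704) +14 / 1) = -14 / 669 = -0.02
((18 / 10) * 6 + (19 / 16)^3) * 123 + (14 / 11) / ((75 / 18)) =1728659499 / 1126400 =1534.68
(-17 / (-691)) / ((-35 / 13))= -221 / 24185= -0.01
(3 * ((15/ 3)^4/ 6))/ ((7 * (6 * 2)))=625/ 168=3.72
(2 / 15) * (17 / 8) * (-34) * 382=-55199 / 15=-3679.93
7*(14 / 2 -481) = -3318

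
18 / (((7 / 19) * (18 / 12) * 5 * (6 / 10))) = 76 / 7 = 10.86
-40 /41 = -0.98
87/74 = 1.18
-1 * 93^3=-804357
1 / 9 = 0.11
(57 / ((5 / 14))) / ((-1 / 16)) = -12768 / 5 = -2553.60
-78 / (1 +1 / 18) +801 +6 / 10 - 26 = 66662 / 95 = 701.71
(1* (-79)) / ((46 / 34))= -1343 / 23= -58.39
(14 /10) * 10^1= 14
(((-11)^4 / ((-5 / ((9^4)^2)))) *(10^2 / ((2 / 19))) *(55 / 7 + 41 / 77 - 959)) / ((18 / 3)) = 132804797296381155 / 7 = 18972113899483022.14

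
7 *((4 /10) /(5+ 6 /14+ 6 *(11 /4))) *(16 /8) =392 /1535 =0.26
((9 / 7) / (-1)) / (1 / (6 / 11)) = -54 / 77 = -0.70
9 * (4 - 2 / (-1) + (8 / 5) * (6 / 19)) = 5562 / 95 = 58.55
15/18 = 5/6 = 0.83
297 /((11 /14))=378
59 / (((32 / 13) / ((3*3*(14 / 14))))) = 6903 / 32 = 215.72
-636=-636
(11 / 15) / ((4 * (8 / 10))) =11 / 48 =0.23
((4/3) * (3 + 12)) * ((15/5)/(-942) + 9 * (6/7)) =169490/1099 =154.22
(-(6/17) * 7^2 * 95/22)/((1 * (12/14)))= -32585/374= -87.13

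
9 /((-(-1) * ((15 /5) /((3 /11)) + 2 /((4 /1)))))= 18 /23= 0.78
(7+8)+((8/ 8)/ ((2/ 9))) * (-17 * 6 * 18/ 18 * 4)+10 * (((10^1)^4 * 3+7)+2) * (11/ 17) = 3270033/ 17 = 192354.88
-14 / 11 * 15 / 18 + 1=-2 / 33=-0.06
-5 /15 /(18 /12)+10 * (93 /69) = 2744 /207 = 13.26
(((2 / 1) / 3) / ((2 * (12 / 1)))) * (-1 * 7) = -7 / 36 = -0.19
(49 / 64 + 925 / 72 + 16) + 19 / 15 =30.88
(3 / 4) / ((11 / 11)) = 3 / 4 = 0.75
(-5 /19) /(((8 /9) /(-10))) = 225 /76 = 2.96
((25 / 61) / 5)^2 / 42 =25 / 156282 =0.00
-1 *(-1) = 1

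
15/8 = 1.88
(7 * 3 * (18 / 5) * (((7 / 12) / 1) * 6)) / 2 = 1323 / 10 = 132.30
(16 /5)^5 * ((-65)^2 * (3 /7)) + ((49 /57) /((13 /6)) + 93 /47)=6171693953363 /10157875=607577.27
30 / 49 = 0.61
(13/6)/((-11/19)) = -247/66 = -3.74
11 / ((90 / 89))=979 / 90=10.88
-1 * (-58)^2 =-3364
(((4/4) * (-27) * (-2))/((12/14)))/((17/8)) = 504/17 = 29.65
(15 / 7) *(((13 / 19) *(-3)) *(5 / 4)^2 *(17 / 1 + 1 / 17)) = -2120625 / 18088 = -117.24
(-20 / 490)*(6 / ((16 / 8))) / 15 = -0.01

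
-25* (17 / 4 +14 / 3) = -2675 / 12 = -222.92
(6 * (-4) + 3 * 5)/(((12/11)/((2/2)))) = -33/4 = -8.25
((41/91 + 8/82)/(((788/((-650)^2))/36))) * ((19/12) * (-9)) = -8523815625/56539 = -150759.93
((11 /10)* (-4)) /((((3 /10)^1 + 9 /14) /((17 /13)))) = -6.10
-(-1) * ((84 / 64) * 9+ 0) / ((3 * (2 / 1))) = 63 / 32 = 1.97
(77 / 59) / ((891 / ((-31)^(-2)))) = 7 / 4592619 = 0.00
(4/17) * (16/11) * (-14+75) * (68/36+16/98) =3533120/82467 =42.84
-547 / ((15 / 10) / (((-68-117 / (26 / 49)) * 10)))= 3156190 / 3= 1052063.33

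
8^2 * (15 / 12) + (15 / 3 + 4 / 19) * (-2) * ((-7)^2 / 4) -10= -2191 / 38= -57.66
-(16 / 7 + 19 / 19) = -23 / 7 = -3.29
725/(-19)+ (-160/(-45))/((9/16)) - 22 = -53.84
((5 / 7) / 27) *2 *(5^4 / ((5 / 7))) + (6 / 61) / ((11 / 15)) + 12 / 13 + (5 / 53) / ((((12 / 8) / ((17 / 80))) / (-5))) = 4722090361 / 99860904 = 47.29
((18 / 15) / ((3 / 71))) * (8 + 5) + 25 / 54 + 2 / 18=99839 / 270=369.77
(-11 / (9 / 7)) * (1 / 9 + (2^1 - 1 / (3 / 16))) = 2233 / 81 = 27.57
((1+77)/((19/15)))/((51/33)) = 12870/323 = 39.85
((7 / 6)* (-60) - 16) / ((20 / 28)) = -602 / 5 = -120.40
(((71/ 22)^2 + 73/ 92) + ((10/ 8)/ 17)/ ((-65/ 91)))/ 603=2101711/ 114114132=0.02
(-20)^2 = 400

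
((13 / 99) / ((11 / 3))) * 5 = 65 / 363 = 0.18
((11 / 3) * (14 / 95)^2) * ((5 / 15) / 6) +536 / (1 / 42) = 5485612678 / 243675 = 22512.00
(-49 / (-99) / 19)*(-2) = -98 / 1881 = -0.05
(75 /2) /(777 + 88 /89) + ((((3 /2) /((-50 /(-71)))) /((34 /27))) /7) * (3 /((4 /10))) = 4243557 /2280880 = 1.86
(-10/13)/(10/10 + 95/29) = -145/806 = -0.18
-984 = -984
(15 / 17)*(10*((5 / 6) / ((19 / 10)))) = 3.87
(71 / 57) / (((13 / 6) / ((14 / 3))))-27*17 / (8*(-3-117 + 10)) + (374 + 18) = 257704919 / 652080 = 395.20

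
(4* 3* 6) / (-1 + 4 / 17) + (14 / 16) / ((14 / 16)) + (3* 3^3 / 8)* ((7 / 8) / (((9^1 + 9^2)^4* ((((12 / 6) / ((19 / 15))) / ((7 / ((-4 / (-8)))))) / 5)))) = -188334707897 / 2021760000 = -93.15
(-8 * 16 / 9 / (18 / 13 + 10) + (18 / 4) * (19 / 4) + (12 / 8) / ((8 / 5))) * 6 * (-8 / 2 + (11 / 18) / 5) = -7833305 / 15984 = -490.07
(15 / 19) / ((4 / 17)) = 255 / 76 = 3.36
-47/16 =-2.94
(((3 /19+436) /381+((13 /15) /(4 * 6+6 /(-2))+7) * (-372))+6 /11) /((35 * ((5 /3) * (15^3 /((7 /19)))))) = -7295463691 /1489311140625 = -0.00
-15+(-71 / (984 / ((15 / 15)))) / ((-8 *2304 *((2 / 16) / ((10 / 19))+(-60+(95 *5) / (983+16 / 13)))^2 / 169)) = -17390483520837675505 / 1159365582606812352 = -15.00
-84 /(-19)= 4.42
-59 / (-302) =59 / 302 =0.20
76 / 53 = 1.43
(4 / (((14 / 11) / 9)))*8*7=1584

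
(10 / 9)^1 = 10 / 9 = 1.11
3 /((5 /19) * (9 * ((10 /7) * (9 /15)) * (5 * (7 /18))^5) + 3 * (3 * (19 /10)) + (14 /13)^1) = 129645360 /3224033537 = 0.04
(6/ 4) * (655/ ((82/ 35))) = 68775/ 164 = 419.36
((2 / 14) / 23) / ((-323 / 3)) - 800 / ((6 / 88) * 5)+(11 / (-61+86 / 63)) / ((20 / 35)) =-323677915663 / 137911956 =-2346.99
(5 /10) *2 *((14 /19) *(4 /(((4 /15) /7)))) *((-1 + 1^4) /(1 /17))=0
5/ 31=0.16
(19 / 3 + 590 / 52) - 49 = -2443 / 78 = -31.32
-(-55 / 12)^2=-3025 / 144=-21.01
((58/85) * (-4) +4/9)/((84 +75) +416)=-76/19125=-0.00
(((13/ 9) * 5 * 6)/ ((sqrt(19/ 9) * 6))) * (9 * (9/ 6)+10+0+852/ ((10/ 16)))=180271 * sqrt(19)/ 114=6892.83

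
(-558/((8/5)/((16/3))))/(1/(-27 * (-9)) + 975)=-225990/118463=-1.91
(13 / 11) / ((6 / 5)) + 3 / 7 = 1.41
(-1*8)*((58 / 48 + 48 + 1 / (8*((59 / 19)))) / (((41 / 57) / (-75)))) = 99373800 / 2419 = 41080.53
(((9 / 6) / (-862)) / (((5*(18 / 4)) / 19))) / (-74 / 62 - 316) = 589 / 127140690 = 0.00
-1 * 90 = -90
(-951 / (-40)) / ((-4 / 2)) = -951 / 80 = -11.89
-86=-86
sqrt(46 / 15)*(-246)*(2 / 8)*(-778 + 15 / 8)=254569*sqrt(690) / 80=83587.26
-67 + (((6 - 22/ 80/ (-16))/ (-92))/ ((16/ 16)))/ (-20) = -78895349/ 1177600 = -67.00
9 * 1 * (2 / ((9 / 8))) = 16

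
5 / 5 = 1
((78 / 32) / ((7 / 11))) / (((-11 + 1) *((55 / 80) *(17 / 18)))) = -0.59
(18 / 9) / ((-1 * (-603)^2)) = -0.00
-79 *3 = -237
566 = 566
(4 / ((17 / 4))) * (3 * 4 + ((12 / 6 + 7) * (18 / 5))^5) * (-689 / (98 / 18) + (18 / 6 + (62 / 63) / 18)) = -291681682098123328 / 70284375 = -4150021709.63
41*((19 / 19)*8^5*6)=8060928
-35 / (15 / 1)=-2.33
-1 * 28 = -28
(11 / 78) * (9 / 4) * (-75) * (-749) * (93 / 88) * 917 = 14371980525 / 832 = 17274015.05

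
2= 2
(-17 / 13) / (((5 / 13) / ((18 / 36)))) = -17 / 10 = -1.70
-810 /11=-73.64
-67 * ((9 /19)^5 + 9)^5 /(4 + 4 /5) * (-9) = 699640364221032673860398457634314000000 /93076495688256089536609610280499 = 7516831.82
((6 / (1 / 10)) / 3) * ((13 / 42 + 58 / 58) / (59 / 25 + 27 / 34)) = 467500 / 56301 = 8.30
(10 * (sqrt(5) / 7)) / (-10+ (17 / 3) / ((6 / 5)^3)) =-1296 * sqrt(5) / 6097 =-0.48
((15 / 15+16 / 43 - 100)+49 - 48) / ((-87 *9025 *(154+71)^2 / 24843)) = 34763638 / 569742609375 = 0.00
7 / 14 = 1 / 2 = 0.50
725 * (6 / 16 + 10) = 60175 / 8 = 7521.88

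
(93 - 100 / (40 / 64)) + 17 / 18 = -1189 / 18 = -66.06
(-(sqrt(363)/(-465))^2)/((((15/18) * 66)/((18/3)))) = -22/120125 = -0.00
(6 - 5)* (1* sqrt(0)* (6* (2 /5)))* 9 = 0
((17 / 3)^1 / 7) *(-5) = -85 / 21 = -4.05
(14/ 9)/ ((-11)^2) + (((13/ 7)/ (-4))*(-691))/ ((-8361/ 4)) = -331967/ 2360589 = -0.14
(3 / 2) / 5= 0.30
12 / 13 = 0.92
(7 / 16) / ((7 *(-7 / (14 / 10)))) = -1 / 80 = -0.01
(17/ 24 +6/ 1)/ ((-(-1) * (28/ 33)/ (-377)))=-95381/ 32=-2980.66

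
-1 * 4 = -4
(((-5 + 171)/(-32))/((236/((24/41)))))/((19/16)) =-498/45961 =-0.01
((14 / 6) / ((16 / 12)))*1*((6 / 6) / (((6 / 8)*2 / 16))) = 56 / 3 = 18.67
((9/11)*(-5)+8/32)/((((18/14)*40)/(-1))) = 1183/15840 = 0.07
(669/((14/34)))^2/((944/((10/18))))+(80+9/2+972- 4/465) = 56138274061/21509040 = 2609.99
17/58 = 0.29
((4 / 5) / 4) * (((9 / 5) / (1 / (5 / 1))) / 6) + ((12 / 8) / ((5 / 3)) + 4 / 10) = 8 / 5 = 1.60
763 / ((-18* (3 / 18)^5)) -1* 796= -330412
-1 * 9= -9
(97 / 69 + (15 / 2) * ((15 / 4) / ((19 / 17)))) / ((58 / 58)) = 278669 / 10488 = 26.57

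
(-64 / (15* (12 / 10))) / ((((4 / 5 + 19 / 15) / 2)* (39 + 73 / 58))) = -3712 / 43431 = -0.09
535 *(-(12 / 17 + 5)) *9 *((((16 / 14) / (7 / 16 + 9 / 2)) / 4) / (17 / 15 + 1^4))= -7005825 / 9401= -745.22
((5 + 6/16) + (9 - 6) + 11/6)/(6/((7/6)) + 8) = 1715/2208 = 0.78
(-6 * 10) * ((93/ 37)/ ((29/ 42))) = -234360/ 1073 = -218.42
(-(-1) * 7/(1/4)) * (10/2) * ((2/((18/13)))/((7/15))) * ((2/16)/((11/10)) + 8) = 3515.91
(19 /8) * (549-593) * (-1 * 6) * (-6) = -3762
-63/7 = -9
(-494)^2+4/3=732112/3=244037.33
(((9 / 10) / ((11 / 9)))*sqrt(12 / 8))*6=243*sqrt(6) / 110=5.41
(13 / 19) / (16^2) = 13 / 4864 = 0.00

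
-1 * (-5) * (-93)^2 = 43245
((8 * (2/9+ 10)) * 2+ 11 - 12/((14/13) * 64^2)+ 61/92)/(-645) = -519962231/1914071040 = -0.27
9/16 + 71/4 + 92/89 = 27549/1424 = 19.35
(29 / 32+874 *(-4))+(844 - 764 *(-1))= -60387 / 32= -1887.09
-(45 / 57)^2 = -225 / 361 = -0.62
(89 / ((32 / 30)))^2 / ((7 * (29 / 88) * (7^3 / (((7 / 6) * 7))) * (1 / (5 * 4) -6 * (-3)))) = 3.98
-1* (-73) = 73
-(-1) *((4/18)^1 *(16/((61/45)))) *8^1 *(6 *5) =38400/61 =629.51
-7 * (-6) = 42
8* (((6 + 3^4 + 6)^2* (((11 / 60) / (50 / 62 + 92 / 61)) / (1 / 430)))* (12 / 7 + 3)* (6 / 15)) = 226923766872 / 51065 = 4443821.93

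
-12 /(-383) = 12 /383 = 0.03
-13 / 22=-0.59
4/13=0.31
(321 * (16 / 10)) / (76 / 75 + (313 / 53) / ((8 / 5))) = 16332480 / 149599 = 109.18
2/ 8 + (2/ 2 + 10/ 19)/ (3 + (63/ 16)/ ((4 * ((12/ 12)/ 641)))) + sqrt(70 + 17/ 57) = 8.64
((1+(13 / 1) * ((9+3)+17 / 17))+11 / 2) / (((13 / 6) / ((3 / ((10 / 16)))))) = 1944 / 5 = 388.80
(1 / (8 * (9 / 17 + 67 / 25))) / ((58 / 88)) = 425 / 7192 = 0.06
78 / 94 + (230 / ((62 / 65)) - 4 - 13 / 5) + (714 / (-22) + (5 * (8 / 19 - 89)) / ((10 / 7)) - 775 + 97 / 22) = -1336375019 / 1522565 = -877.71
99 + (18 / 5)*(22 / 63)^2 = 219263 / 2205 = 99.44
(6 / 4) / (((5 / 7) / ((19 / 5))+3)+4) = 399 / 1912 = 0.21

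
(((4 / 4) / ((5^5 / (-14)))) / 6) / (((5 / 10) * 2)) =-7 / 9375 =-0.00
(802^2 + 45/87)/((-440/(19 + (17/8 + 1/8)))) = -31063.85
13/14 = 0.93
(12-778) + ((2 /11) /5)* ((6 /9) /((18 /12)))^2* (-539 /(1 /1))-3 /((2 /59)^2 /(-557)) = 2354536963 /1620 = 1453417.88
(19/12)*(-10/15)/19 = -1/18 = -0.06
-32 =-32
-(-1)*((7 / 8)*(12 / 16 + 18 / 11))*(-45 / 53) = -33075 / 18656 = -1.77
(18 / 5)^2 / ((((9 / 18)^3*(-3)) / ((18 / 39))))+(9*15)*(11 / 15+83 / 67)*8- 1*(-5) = 46140347 / 21775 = 2118.96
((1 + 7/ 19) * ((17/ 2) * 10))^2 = 4884100/ 361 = 13529.36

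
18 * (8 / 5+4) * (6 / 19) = 3024 / 95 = 31.83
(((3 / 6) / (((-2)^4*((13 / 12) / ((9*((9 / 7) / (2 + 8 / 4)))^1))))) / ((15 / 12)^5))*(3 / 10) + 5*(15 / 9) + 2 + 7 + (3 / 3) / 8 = 596045561 / 34125000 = 17.47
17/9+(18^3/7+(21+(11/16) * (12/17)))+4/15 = 18352307/21420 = 856.78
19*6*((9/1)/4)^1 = 513/2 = 256.50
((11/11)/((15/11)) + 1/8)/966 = 103/115920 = 0.00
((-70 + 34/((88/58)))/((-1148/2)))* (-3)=-3141/12628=-0.25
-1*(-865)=865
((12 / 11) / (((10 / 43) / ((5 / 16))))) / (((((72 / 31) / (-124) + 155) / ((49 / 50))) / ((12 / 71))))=18223443 / 11631979700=0.00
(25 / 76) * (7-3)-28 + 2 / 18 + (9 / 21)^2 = -221117 / 8379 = -26.39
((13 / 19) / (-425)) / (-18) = 13 / 145350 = 0.00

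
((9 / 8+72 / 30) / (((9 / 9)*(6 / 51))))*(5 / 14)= 2397 / 224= 10.70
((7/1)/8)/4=7/32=0.22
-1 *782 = -782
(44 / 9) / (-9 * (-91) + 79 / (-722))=2888 / 483741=0.01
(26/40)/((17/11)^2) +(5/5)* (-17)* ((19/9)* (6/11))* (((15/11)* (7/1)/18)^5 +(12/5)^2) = -16915753816285453/149293697216400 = -113.31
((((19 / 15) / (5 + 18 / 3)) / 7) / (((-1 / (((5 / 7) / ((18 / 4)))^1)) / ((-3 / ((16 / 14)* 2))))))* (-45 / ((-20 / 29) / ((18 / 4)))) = 4959 / 4928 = 1.01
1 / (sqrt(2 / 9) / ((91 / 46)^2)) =24843 *sqrt(2) / 4232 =8.30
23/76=0.30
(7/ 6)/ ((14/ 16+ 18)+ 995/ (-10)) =-28/ 1935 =-0.01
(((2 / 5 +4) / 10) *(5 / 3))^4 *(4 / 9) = 0.13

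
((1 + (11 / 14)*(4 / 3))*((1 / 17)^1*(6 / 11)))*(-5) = -430 / 1309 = -0.33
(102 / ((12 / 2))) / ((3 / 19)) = 323 / 3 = 107.67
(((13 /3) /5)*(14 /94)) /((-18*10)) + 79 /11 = 10024099 /1395900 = 7.18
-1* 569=-569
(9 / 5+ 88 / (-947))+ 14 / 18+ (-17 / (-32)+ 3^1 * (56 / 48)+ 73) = 108434519 / 1363680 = 79.52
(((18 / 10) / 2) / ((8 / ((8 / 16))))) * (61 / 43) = 549 / 6880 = 0.08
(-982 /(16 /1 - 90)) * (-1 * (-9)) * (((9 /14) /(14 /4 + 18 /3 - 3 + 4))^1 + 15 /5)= 662850 /1813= 365.61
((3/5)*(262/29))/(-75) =-262/3625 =-0.07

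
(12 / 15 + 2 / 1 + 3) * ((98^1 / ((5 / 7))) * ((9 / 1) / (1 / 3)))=537138 / 25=21485.52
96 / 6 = 16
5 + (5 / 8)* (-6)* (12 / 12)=5 / 4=1.25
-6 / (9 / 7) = -14 / 3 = -4.67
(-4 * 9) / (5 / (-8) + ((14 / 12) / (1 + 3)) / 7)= 432 / 7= 61.71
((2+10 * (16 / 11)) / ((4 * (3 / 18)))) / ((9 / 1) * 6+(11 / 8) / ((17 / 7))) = 37128 / 81631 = 0.45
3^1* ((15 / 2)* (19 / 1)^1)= 855 / 2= 427.50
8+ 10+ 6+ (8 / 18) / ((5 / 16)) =1144 / 45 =25.42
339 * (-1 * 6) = -2034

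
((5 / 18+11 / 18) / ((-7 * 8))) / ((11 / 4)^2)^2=-256 / 922383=-0.00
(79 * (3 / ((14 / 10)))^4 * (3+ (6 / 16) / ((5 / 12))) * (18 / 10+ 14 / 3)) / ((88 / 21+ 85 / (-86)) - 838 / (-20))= 130114866375 / 139694296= 931.43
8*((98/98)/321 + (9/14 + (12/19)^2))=6780476/811167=8.36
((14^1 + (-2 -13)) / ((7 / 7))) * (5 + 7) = -12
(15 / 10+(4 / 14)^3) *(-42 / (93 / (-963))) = 1006335 / 1519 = 662.50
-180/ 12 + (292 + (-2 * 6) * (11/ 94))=12953/ 47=275.60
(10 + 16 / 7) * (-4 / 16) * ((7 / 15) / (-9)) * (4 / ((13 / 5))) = 86 / 351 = 0.25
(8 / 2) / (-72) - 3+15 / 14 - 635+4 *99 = -15182 / 63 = -240.98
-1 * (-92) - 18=74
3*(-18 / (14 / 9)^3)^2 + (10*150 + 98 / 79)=233449050509 / 148708336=1569.85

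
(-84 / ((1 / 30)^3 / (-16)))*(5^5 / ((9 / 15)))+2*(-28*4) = 188999999776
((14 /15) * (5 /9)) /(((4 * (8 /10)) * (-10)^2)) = 7 /4320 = 0.00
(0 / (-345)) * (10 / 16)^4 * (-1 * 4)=0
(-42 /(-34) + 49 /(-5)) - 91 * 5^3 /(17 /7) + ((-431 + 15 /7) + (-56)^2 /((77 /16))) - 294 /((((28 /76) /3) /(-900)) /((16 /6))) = 37575698409 /6545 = 5741130.39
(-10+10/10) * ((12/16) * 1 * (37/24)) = -10.41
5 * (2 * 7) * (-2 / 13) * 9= -1260 / 13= -96.92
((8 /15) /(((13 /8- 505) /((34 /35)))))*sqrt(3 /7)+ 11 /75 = 0.15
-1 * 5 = -5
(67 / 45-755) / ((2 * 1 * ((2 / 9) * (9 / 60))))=-33908 / 3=-11302.67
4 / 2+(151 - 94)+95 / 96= 5759 / 96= 59.99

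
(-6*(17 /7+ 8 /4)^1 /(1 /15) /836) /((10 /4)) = -279 /1463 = -0.19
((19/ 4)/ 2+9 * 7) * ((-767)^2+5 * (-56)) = 307528707/ 8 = 38441088.38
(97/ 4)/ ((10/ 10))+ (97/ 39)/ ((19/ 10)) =75757/ 2964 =25.56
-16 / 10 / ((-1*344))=0.00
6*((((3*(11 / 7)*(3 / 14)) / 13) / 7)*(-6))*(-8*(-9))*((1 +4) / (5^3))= -128304 / 111475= -1.15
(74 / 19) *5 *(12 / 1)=4440 / 19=233.68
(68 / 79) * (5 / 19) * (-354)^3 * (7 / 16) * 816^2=-4393868730693120 / 1501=-2927294290934.79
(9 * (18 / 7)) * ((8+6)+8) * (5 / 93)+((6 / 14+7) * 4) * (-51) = -322908 / 217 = -1488.06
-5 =-5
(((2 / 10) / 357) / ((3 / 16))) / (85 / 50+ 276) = 32 / 2974167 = 0.00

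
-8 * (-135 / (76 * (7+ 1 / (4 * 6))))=6480 / 3211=2.02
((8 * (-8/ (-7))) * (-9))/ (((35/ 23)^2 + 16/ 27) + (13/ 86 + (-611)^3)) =0.00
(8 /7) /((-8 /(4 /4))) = -1 /7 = -0.14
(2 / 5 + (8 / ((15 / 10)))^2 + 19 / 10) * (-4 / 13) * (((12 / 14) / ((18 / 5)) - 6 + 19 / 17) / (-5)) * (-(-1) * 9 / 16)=-2293843 / 464100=-4.94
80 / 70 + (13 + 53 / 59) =6212 / 413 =15.04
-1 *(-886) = 886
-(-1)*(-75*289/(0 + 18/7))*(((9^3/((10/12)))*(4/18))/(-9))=182070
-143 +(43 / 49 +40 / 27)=-186068 / 1323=-140.64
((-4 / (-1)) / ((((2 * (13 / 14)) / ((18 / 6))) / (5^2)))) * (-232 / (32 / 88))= -1339800 / 13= -103061.54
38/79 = 0.48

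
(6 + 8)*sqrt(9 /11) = 42*sqrt(11) /11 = 12.66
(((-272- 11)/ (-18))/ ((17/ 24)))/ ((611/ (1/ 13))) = 1132/ 405093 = 0.00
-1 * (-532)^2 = -283024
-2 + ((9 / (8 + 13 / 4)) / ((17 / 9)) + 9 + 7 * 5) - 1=3521 / 85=41.42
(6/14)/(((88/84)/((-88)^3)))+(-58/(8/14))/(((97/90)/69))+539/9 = -248998984/873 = -285222.20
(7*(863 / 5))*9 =54369 / 5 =10873.80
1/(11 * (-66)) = -1/726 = -0.00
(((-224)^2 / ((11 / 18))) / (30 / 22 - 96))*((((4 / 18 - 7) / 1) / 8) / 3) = 245.02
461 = 461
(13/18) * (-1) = -13/18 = -0.72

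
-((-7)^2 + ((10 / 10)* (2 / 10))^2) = -1226 / 25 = -49.04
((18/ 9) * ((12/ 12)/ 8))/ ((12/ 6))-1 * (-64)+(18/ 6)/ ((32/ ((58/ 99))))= 33887/ 528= 64.18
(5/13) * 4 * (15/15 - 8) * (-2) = 280/13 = 21.54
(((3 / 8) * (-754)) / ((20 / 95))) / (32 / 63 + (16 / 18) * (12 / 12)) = -1353807 / 1408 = -961.51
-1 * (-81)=81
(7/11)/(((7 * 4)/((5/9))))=5/396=0.01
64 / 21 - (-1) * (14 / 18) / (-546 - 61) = 116495 / 38241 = 3.05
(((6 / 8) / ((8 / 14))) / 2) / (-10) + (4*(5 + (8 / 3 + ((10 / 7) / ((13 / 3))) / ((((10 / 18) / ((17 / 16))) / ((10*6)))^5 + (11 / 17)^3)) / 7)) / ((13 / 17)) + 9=1666941942838899235529 / 43878193274266653120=37.99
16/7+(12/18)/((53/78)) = 1212/371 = 3.27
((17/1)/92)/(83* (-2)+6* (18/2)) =-17/10304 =-0.00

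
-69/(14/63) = -621/2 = -310.50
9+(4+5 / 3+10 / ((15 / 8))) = 20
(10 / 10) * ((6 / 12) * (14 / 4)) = 7 / 4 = 1.75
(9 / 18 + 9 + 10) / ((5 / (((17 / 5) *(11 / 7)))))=7293 / 350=20.84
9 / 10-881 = -8801 / 10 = -880.10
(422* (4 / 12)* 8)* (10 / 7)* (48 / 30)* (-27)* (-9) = 4375296 / 7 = 625042.29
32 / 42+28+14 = 898 / 21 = 42.76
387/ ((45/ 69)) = 2967/ 5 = 593.40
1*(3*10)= 30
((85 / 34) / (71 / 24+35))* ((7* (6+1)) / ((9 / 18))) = 5880 / 911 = 6.45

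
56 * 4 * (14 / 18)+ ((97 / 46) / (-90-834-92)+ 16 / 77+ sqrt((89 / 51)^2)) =97000313227 / 550596816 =176.17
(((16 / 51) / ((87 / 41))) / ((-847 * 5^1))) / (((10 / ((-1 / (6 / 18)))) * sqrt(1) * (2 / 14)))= 328 / 4473975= 0.00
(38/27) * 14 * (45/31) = 2660/93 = 28.60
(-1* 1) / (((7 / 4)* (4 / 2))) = -2 / 7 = -0.29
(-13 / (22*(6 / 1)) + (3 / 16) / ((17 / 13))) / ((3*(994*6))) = 403 / 160598592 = 0.00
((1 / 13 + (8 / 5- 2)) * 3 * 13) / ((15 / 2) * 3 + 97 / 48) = -3024 / 5885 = -0.51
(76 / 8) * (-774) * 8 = -58824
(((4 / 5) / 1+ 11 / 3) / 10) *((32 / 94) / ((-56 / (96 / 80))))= -134 / 41125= -0.00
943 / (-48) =-943 / 48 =-19.65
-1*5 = -5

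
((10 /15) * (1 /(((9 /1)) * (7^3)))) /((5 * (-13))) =-2 /601965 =-0.00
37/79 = 0.47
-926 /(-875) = 926 /875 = 1.06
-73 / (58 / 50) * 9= -16425 / 29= -566.38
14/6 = 7/3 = 2.33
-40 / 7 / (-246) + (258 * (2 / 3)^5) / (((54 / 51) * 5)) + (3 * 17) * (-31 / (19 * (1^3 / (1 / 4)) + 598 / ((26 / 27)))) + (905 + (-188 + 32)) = 787905044 / 1046115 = 753.17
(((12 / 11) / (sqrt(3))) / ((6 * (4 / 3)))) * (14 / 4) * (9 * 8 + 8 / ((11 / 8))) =1498 * sqrt(3) / 121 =21.44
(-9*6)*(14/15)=-252/5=-50.40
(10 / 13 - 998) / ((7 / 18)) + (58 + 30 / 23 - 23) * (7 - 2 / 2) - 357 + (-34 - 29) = -827178 / 299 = -2766.48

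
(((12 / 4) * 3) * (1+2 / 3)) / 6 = 5 / 2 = 2.50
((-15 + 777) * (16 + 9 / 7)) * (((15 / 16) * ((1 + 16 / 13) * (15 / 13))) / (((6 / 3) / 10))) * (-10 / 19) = -7520225625 / 89908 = -83643.56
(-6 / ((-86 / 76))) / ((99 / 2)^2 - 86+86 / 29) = 26448 / 11807671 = 0.00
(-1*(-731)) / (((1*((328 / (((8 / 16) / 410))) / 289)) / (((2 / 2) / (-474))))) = -211259 / 127487040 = -0.00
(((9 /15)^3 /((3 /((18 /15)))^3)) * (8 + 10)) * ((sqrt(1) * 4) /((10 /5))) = 7776 /15625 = 0.50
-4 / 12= -1 / 3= -0.33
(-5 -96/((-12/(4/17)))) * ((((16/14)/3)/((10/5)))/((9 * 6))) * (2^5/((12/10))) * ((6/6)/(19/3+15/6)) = -0.03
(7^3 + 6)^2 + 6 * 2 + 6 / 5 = 609071 / 5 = 121814.20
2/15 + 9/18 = 0.63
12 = 12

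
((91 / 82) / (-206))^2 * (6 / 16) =24843 / 2282717312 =0.00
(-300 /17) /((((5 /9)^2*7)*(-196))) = 243 /5831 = 0.04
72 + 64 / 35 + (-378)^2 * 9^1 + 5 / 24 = 1080265231 / 840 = 1286030.04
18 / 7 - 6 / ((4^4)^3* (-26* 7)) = 3925868547 / 1526726656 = 2.57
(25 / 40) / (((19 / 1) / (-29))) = -145 / 152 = -0.95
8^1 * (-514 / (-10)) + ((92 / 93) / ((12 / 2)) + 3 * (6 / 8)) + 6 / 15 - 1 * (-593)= 5619143 / 5580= 1007.01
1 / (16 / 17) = 17 / 16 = 1.06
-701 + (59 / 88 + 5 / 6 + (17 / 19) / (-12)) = -3509047 / 5016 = -699.57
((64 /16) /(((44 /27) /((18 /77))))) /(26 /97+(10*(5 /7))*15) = 23571 /4412386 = 0.01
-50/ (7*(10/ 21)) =-15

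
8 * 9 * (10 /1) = 720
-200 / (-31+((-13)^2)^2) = -20 / 2853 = -0.01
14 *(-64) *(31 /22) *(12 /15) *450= -4999680 /11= -454516.36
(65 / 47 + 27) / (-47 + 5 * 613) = 0.01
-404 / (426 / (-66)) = 62.59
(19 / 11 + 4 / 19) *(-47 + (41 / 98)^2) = -90.74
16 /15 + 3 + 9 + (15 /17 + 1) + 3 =17.95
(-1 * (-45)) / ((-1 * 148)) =-45 / 148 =-0.30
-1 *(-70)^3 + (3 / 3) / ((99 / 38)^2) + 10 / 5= 3361764046 / 9801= 343002.15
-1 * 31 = -31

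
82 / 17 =4.82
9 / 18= 1 / 2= 0.50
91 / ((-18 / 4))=-182 / 9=-20.22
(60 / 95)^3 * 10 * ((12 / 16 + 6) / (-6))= -19440 / 6859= -2.83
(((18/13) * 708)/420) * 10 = 2124/91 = 23.34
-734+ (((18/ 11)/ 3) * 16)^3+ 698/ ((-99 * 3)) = -2574344/ 35937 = -71.63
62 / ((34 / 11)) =341 / 17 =20.06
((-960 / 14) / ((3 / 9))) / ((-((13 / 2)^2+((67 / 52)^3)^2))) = 28469677916160 / 6480366483311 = 4.39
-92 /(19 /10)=-920 /19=-48.42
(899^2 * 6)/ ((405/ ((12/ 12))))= 1616402/ 135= 11973.35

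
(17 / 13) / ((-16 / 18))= -153 / 104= -1.47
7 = 7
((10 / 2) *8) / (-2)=-20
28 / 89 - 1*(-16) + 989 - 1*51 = 954.31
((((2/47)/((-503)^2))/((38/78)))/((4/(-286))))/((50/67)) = -373659/11296851850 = -0.00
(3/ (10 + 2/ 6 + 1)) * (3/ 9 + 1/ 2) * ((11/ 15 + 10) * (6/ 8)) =483/ 272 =1.78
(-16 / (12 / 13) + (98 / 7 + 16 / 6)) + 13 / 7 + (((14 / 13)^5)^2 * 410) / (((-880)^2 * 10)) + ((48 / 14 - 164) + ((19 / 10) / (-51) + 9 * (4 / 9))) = -46276307535027940831 / 297753663620062650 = -155.42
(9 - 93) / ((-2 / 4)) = 168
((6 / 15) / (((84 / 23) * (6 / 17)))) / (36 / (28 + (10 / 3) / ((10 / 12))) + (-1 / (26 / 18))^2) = 132158 / 683235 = 0.19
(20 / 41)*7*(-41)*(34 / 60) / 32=-119 / 48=-2.48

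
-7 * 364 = -2548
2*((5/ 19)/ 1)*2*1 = 20/ 19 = 1.05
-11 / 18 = -0.61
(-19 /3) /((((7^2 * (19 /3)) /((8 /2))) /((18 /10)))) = -36 /245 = -0.15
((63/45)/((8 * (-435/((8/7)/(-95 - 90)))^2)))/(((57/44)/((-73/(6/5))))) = -0.00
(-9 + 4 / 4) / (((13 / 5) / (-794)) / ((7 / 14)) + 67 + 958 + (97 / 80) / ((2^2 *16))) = -16261120 / 2083481197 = -0.01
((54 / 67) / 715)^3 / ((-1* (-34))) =78732 / 1868923198624625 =0.00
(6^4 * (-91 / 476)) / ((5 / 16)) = -792.85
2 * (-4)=-8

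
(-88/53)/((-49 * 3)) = 88/7791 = 0.01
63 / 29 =2.17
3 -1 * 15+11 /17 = -193 /17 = -11.35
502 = 502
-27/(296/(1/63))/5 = -3/10360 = -0.00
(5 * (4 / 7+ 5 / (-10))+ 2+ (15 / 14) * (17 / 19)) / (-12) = -21 / 76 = -0.28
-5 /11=-0.45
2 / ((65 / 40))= 16 / 13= 1.23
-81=-81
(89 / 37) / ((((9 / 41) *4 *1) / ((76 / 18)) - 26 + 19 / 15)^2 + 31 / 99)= 14852433475 / 3715922569418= 0.00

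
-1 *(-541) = 541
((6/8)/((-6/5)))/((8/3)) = -15/64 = -0.23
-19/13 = -1.46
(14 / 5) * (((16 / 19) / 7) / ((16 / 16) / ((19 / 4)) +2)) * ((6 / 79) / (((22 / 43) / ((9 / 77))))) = 6192 / 2341955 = 0.00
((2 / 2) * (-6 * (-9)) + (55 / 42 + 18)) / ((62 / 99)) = 101607 / 868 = 117.06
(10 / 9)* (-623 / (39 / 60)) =-124600 / 117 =-1064.96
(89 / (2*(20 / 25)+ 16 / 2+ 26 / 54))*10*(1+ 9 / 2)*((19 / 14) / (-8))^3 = -4532598675 / 1912107008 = -2.37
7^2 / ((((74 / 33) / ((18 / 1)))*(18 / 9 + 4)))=4851 / 74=65.55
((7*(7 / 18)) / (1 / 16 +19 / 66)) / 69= 4312 / 38295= 0.11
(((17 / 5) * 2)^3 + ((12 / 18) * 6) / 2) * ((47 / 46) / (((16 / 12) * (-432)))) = -0.56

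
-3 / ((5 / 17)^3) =-14739 / 125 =-117.91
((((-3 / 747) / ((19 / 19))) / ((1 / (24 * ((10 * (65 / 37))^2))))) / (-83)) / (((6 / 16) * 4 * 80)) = 84500 / 28293123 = 0.00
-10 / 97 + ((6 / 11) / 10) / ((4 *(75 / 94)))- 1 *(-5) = 1310809 / 266750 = 4.91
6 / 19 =0.32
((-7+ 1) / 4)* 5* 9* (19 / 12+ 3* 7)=-12195 / 8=-1524.38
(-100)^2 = 10000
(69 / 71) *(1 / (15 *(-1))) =-0.06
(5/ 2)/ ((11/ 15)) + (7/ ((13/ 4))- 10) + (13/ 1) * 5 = 17321/ 286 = 60.56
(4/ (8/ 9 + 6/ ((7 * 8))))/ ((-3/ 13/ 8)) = -34944/ 251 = -139.22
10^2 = 100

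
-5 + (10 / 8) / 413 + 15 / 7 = -4715 / 1652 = -2.85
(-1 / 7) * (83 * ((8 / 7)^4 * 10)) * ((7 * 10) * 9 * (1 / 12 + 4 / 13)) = -1555353600 / 31213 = -49830.31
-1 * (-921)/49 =921/49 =18.80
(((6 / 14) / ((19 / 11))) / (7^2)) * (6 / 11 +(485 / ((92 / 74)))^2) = 10626797913 / 13789972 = 770.62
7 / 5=1.40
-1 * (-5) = 5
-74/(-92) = 37/46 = 0.80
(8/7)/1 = 8/7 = 1.14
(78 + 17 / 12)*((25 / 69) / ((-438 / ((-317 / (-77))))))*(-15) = 37762625 / 9308376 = 4.06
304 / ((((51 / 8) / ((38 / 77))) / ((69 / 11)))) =2125568 / 14399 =147.62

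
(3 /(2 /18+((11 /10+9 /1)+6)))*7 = 1890 /1459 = 1.30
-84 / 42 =-2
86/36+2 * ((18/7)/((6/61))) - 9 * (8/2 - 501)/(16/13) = 3718499/1008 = 3688.99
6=6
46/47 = 0.98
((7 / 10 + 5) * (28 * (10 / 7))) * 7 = 1596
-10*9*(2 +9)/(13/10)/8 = -2475/26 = -95.19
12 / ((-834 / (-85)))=170 / 139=1.22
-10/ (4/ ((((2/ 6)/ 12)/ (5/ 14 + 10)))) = -7/ 1044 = -0.01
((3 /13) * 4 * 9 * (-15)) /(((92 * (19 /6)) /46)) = -4860 /247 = -19.68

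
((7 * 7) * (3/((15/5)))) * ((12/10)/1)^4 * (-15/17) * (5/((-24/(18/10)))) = 71442/2125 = 33.62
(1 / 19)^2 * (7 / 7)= 1 / 361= 0.00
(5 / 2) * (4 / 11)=10 / 11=0.91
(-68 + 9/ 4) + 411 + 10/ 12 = 4153/ 12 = 346.08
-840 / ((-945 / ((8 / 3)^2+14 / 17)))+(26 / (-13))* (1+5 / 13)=76684 / 17901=4.28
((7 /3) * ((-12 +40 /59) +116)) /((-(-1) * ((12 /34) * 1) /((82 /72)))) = 3766588 /4779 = 788.15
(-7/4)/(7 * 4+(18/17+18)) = -119/3200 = -0.04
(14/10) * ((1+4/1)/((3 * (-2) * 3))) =-0.39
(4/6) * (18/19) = 12/19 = 0.63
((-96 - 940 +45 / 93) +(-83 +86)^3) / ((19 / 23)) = -719072 / 589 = -1220.84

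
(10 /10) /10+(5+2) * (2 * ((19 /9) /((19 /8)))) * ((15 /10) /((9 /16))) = 8987 /270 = 33.29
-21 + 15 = -6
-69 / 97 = -0.71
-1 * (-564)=564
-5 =-5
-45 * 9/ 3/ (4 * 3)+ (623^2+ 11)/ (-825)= -105979/ 220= -481.72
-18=-18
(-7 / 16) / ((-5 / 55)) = 77 / 16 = 4.81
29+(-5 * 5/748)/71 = 1540107/53108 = 29.00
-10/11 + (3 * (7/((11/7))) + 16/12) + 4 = 17.79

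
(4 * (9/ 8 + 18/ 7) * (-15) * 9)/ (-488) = 4.09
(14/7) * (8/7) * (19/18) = 152/63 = 2.41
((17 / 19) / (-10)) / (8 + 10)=-17 / 3420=-0.00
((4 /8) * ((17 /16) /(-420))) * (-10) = 17 /1344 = 0.01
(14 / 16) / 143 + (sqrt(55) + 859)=sqrt(55) + 982703 / 1144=866.42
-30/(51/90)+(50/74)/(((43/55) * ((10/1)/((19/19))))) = -2859125/54094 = -52.85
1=1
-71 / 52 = -1.37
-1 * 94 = -94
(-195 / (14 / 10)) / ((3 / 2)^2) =-1300 / 21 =-61.90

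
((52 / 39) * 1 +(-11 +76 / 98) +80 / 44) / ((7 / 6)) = -22874 / 3773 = -6.06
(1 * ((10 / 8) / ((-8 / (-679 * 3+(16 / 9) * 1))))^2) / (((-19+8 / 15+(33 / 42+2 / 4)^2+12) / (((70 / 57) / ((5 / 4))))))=-14385097965875 / 696957696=-20639.84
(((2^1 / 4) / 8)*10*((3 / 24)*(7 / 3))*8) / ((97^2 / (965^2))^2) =14284.96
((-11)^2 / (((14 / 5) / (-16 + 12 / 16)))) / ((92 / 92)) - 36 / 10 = -185533 / 280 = -662.62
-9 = -9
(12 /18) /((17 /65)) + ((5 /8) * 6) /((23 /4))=3755 /1173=3.20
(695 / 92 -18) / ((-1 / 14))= 6727 / 46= 146.24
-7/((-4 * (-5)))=-7/20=-0.35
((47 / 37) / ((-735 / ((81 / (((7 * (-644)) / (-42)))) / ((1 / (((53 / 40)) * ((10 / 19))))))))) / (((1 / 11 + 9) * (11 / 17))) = -3430107 / 22183868000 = -0.00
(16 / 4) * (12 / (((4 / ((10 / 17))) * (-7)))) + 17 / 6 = 1303 / 714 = 1.82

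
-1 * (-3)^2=-9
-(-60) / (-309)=-20 / 103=-0.19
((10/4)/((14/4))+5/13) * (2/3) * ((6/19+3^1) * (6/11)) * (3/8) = 1350/2717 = 0.50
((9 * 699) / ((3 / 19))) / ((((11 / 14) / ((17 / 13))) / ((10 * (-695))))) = -65904306300 / 143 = -460869274.83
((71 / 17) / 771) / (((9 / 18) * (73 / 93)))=0.01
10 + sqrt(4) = 12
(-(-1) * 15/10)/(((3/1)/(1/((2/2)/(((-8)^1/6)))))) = -0.67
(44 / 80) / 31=11 / 620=0.02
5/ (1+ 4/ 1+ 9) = 5/ 14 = 0.36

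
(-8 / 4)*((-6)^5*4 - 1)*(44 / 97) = 2737240 / 97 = 28218.97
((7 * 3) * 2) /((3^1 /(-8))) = -112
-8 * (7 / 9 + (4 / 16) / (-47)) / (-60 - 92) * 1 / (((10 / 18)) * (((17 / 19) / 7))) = 9149 / 15980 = 0.57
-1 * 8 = -8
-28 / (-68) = 7 / 17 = 0.41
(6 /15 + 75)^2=142129 /25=5685.16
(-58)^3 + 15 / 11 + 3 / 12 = -8584857 / 44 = -195110.39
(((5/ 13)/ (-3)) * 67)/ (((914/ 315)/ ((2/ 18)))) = -11725/ 35646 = -0.33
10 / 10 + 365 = 366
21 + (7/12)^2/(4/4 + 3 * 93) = 120967/5760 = 21.00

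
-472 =-472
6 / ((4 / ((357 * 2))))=1071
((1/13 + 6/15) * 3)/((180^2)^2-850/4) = 186/136468772375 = 0.00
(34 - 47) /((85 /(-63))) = 819 /85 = 9.64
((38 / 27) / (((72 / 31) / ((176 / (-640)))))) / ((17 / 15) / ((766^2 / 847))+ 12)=-950398031 / 68448550392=-0.01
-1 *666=-666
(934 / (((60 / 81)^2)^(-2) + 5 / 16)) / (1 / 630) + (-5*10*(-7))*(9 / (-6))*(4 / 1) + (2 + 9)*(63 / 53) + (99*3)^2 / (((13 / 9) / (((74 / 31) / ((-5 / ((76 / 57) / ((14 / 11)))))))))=129290.28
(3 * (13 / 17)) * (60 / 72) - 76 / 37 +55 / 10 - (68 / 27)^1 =48218 / 16983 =2.84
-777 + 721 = -56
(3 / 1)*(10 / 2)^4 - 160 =1715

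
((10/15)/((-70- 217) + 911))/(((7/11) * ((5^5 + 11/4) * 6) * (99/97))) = 0.00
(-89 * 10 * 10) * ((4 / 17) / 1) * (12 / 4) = -106800 / 17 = -6282.35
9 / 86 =0.10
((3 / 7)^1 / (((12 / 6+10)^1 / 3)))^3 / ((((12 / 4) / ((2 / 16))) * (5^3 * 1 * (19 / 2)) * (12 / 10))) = 3 / 83417600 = 0.00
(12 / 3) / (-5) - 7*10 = -354 / 5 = -70.80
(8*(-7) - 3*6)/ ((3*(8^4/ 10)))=-185/ 3072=-0.06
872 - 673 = 199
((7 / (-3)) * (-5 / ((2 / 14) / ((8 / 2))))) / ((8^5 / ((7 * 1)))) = 1715 / 24576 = 0.07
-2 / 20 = -1 / 10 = -0.10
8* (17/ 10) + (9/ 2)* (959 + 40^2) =115291/ 10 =11529.10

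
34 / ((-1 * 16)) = -17 / 8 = -2.12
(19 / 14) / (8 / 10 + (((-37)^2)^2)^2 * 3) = 5 / 38822141332814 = 0.00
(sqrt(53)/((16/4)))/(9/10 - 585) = -5 * sqrt(53)/11682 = -0.00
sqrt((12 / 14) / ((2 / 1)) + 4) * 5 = 5 * sqrt(217) / 7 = 10.52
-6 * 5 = -30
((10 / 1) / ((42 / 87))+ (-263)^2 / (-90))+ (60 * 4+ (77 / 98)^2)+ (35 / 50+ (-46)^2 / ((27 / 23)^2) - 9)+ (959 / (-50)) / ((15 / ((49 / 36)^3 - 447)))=2723321499553 / 1714608000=1588.31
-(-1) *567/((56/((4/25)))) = 81/50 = 1.62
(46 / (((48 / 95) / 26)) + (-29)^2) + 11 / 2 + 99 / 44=19295 / 6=3215.83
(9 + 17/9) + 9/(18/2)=107/9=11.89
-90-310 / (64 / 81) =-15435 / 32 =-482.34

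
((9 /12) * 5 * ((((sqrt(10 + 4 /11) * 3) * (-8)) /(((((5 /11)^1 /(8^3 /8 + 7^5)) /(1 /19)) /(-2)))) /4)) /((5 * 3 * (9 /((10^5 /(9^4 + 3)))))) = 84355000 * sqrt(1254) /93537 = 31935.68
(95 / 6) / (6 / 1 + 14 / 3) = 95 / 64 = 1.48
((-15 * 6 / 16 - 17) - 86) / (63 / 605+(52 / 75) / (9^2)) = -638780175 / 662696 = -963.91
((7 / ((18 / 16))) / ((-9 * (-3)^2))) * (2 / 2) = -56 / 729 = -0.08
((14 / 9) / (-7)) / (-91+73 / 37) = 37 / 14823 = 0.00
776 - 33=743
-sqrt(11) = -3.32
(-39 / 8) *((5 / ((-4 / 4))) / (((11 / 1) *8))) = 195 / 704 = 0.28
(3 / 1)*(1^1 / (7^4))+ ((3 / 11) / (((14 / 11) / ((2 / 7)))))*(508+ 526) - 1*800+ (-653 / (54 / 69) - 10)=-68331181 / 43218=-1581.08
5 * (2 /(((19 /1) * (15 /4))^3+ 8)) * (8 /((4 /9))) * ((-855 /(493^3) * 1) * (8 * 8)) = -630374400 /2773862588744009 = -0.00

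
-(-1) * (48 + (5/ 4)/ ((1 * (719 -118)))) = 48.00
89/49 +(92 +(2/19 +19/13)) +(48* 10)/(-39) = 1005462/12103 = 83.08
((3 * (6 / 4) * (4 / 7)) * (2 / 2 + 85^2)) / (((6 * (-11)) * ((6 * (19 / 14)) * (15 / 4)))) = -28904 / 3135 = -9.22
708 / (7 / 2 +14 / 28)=177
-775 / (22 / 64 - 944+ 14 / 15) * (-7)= -5.75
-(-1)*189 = 189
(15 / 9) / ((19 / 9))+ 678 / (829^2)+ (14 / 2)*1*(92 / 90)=4669007803 / 587591055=7.95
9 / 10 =0.90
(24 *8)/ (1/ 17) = 3264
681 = 681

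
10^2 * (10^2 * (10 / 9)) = 100000 / 9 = 11111.11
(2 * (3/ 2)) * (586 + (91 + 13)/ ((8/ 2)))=1836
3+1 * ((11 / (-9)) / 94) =2527 / 846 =2.99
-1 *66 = -66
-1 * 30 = -30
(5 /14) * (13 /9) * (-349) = -22685 /126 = -180.04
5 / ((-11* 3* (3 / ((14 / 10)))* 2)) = -7 / 198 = -0.04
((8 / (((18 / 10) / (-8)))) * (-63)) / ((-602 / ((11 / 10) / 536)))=-0.01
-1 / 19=-0.05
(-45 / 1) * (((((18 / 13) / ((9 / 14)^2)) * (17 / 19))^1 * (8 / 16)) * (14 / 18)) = -52.46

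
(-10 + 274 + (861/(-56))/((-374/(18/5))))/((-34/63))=-124477101/254320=-489.45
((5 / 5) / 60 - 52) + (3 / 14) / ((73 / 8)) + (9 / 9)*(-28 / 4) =-1807709 / 30660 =-58.96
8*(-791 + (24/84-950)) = -97480/7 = -13925.71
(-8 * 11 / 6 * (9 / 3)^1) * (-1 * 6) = 264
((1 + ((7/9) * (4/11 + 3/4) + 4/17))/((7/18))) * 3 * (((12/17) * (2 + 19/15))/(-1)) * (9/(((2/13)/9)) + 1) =-62685357/3179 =-19718.58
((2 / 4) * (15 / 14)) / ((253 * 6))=5 / 14168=0.00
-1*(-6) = 6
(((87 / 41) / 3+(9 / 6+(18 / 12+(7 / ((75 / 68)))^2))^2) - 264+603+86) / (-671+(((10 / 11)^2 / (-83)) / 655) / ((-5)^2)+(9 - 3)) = -3923558926183007903 / 1134972435938203125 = -3.46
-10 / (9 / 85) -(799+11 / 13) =-104632 / 117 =-894.29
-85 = -85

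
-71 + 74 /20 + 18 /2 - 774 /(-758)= -217087 /3790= -57.28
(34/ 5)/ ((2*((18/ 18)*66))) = 17/ 330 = 0.05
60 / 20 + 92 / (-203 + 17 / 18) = 9255 / 3637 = 2.54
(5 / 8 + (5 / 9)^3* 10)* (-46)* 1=-313835 / 2916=-107.63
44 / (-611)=-44 / 611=-0.07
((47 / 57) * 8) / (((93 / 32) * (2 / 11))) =66176 / 5301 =12.48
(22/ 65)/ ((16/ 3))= 33/ 520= 0.06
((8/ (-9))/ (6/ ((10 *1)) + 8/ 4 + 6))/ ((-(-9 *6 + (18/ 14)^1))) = -280/ 142803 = -0.00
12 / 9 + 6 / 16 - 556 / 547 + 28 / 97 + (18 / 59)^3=263869969777 / 261532904664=1.01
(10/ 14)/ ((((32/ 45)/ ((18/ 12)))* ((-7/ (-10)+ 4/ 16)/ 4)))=3375/ 532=6.34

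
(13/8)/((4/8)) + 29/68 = 125/34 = 3.68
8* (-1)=-8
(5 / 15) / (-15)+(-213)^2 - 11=2041109 / 45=45357.98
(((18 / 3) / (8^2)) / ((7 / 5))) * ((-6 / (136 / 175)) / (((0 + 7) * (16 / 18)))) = -10125 / 121856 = -0.08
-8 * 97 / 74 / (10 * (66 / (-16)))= 1552 / 6105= 0.25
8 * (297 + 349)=5168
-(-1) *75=75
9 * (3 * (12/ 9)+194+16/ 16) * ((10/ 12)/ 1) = 2985/ 2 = 1492.50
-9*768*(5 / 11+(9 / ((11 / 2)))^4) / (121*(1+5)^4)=-0.34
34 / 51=2 / 3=0.67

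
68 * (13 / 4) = 221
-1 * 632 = -632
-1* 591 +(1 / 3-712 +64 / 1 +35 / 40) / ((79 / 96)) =-108781 / 79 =-1376.97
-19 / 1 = -19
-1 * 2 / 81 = -2 / 81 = -0.02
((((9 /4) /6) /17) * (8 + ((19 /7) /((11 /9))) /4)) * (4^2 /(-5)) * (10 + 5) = -1395 /154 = -9.06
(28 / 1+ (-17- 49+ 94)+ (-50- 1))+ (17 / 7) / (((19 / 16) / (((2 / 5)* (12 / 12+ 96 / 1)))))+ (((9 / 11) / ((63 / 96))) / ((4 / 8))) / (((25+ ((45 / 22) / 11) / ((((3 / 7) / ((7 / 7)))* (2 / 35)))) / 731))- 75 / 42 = 138.49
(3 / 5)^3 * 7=189 / 125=1.51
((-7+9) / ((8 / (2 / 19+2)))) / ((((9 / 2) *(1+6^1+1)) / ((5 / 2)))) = 25 / 684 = 0.04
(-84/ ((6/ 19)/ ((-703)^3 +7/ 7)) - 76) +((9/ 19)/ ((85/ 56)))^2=241041967399378016/ 2608225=92416094240.10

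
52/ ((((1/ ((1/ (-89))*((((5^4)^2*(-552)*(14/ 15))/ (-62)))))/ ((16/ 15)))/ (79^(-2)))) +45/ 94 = -1571611445935/ 4855735158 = -323.66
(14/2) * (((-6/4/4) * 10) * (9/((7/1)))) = -135/4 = -33.75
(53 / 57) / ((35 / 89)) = 4717 / 1995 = 2.36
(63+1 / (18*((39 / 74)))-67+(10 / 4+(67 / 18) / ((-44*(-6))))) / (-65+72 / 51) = 483259 / 22259952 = 0.02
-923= -923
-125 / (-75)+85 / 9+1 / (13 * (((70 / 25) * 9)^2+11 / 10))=41349550 / 3721419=11.11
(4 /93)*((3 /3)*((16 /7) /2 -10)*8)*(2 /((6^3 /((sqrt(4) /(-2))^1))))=16 /567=0.03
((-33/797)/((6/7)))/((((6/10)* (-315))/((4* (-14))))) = -308/21519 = -0.01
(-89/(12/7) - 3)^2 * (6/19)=434281/456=952.37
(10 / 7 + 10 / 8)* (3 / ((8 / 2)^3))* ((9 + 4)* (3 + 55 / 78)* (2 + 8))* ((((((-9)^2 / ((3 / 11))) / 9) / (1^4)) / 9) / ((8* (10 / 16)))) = 79475 / 1792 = 44.35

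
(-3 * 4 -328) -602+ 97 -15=-860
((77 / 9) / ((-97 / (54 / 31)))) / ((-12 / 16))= 616 / 3007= 0.20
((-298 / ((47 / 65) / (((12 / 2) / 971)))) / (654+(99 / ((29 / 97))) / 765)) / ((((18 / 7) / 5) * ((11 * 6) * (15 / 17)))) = -0.00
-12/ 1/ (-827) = 12/ 827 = 0.01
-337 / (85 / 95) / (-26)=6403 / 442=14.49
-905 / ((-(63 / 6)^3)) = 7240 / 9261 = 0.78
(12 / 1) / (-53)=-12 / 53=-0.23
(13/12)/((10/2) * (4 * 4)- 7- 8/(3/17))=13/332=0.04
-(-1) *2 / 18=1 / 9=0.11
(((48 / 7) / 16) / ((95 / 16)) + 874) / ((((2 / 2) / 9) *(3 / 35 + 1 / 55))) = 28772271 / 380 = 75716.50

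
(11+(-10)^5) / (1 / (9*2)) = -1799802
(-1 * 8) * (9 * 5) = -360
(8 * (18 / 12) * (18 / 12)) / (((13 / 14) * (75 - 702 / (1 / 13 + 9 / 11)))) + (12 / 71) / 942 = -59532866 / 2192648341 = -0.03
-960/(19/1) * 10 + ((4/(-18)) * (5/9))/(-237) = -505.26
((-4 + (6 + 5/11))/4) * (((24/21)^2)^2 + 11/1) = 823689/105644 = 7.80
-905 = -905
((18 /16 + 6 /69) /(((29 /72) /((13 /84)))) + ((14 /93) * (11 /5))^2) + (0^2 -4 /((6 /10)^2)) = -14181887053 /1346072700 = -10.54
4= 4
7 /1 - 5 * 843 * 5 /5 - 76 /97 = -408252 /97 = -4208.78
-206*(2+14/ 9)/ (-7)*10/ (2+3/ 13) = 469.05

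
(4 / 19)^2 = 0.04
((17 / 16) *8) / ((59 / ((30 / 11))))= 0.39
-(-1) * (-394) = -394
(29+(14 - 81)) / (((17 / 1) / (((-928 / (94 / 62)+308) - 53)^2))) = -10703425382 / 37553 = -285021.85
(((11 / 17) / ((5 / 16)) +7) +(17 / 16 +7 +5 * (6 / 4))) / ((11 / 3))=100503 / 14960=6.72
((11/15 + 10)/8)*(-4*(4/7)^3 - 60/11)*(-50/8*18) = 2017905/2156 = 935.95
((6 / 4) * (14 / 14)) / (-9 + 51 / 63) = -63 / 344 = -0.18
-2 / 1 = -2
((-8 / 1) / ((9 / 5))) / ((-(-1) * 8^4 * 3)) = -5 / 13824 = -0.00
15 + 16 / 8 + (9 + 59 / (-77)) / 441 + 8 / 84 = 581137 / 33957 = 17.11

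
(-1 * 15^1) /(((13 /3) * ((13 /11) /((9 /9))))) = -495 /169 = -2.93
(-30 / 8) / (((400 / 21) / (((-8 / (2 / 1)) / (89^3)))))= 63 / 56397520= 0.00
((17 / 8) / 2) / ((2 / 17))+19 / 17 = 5521 / 544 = 10.15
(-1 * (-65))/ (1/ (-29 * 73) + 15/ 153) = 7017855/ 10534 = 666.21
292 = 292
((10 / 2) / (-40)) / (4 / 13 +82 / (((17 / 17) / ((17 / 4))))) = -13 / 36276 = -0.00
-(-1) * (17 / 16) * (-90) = -765 / 8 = -95.62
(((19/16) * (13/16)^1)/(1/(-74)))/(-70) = 9139/8960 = 1.02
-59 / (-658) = 0.09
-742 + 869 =127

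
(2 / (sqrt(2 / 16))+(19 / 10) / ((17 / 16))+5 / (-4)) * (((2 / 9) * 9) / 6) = 61 / 340+4 * sqrt(2) / 3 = 2.07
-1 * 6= -6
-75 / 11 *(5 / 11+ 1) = -1200 / 121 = -9.92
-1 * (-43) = 43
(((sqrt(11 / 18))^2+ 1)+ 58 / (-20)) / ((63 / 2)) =-116 / 2835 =-0.04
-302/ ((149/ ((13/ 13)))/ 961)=-290222/ 149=-1947.80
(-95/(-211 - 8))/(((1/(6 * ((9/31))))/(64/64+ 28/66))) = 26790/24893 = 1.08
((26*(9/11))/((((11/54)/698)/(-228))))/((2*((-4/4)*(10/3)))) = 1508207688/605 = 2492905.27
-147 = -147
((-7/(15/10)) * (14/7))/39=-28/117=-0.24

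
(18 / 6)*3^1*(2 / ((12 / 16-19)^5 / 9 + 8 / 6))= -165888 / 2073059305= -0.00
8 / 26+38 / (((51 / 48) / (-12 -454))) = -3683196 / 221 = -16666.05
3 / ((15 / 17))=17 / 5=3.40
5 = 5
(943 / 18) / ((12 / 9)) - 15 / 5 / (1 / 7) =439 / 24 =18.29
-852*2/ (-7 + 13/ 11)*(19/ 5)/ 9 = 14839/ 120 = 123.66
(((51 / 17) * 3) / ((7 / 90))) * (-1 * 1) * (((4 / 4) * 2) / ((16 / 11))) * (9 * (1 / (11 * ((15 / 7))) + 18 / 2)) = -90639 / 7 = -12948.43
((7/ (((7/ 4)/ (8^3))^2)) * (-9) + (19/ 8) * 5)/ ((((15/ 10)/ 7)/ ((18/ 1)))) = -905967669/ 2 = -452983834.50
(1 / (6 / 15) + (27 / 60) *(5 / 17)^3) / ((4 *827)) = 49355 / 65008816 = 0.00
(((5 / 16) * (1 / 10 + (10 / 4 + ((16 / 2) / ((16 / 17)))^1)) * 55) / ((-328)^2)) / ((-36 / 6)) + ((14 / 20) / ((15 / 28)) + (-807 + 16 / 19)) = -804.85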